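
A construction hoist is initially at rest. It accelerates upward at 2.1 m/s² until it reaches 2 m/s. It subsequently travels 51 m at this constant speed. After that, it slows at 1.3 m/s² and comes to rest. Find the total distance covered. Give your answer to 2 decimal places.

Phase 1 (accelerating): v₀ = 0 m/s, a = 2.1 m/s².
v = v₀ + at → t = (2 − 0) / 2.1 = 0.952 s
v² = v₀² + 2aΔx → Δx = (2² − 0²)/(2·2.1) = 0.952 m

Phase 2 (constant speed): v₀ = 2.00 m/s, a = 0 m/s².
Constant speed: t = d/v = 51/2.00 = 25.5 s

Phase 3 (decelerating): v₀ = 2.00 m/s, a = -1.3 m/s².
v = v₀ + at → t = (0 − 2.00) / -1.3 = 1.54 s
v² = v₀² + 2aΔx → Δx = (0² − 2.00²)/(2·-1.3) = 1.54 m
Total distance = 0.952 + 51.0 + 1.54 = 53.5 m

53.49 m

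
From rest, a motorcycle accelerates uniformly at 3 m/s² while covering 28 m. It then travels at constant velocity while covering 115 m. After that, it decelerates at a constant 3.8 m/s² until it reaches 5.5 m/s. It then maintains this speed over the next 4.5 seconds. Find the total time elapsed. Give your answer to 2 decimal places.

Phase 1 (accelerating): v₀ = 0 m/s, a = 3 m/s².
v² = v₀² + 2aΔx = 0² + 2·3·28 = 168 → v = 13.0 m/s
t = (v − v₀)/a = (13.0 − 0)/3 = 4.32 s

Phase 2 (constant speed): v₀ = 13.0 m/s, a = 0 m/s².
Constant speed: t = d/v = 115/13.0 = 8.87 s

Phase 3 (decelerating): v₀ = 13.0 m/s, a = -3.8 m/s².
v = v₀ + at → t = (5.5 − 13.0) / -3.8 = 1.96 s
v² = v₀² + 2aΔx → Δx = (5.5² − 13.0²)/(2·-3.8) = 18.1 m

Phase 4 (constant speed): v₀ = 5.50 m/s, a = 0 m/s².
v = v₀ + at = 5.50 + (0)(4.5) = 5.50 m/s
Δx = v₀t + ½at² = 5.50·4.5 + 0.5·0·4.5² = 24.8 m
Total time = 4.32 + 8.87 + 1.96 + 4.50 = 19.7 s

19.66 s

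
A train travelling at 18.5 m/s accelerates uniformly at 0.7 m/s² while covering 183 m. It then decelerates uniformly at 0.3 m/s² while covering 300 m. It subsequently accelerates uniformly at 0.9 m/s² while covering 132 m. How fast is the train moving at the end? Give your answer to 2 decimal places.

25.61 m/s

Phase 1 (accelerating): v₀ = 18.5 m/s, a = 0.7 m/s².
v² = v₀² + 2aΔx = 18.5² + 2·0.7·183 = 598 → v = 24.5 m/s
t = (v − v₀)/a = (24.5 − 18.5)/0.7 = 8.52 s

Phase 2 (decelerating): v₀ = 24.5 m/s, a = -0.3 m/s².
v² = v₀² + 2aΔx = 24.5² + 2·-0.3·300 = 418 → v = 20.5 m/s
t = (v − v₀)/a = (20.5 − 24.5)/-0.3 = 13.4 s

Phase 3 (accelerating): v₀ = 20.5 m/s, a = 0.9 m/s².
v² = v₀² + 2aΔx = 20.5² + 2·0.9·132 = 656 → v = 25.6 m/s
t = (v − v₀)/a = (25.6 − 20.5)/0.9 = 5.73 s
Final speed = 25.6 m/s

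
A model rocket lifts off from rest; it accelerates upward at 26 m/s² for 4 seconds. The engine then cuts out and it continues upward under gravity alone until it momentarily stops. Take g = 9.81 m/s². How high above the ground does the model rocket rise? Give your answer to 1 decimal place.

759.3 m

Phase 1 (powered ascent): v₀ = 0 m/s, a = 26 m/s².
v = v₀ + at = 0 + (26)(4) = 104 m/s
Δx = v₀t + ½at² = 0·4 + 0.5·26·4² = 208 m

Phase 2 (coasting upward): v₀ = 104 m/s, a = -9.81 m/s².
v = v₀ + at → t = (0 − 104) / -9.81 = 10.6 s
v² = v₀² + 2aΔx → Δx = (0² − 104²)/(2·-9.81) = 551 m
Maximum height = 208 + 551 = 759 m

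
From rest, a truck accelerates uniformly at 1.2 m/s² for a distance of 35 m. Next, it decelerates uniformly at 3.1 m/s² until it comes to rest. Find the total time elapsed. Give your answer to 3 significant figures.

10.6 s

Phase 1 (accelerating): v₀ = 0 m/s, a = 1.2 m/s².
v² = v₀² + 2aΔx = 0² + 2·1.2·35 = 84.0 → v = 9.17 m/s
t = (v − v₀)/a = (9.17 − 0)/1.2 = 7.64 s

Phase 2 (decelerating): v₀ = 9.17 m/s, a = -3.1 m/s².
v = v₀ + at → t = (0 − 9.17) / -3.1 = 2.96 s
v² = v₀² + 2aΔx → Δx = (0² − 9.17²)/(2·-3.1) = 13.5 m
Total time = 7.64 + 2.96 = 10.6 s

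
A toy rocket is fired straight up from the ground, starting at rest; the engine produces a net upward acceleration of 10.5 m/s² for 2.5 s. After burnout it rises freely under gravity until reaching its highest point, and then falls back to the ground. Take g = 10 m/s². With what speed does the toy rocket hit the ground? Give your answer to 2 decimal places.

Phase 1 (powered ascent): v₀ = 0 m/s, a = 10.5 m/s².
v = v₀ + at = 0 + (10.5)(2.5) = 26.2 m/s
Δx = v₀t + ½at² = 0·2.5 + 0.5·10.5·2.5² = 32.8 m

Phase 2 (coasting upward): v₀ = 26.2 m/s, a = -10 m/s².
v = v₀ + at → t = (0 − 26.2) / -10 = 2.62 s
v² = v₀² + 2aΔx → Δx = (0² − 26.2²)/(2·-10) = 34.5 m

Phase 3 (free fall): v₀ = 0 m/s, a = -10 m/s².
Falls 67.3 m from rest: t = √(2·67.3/10) = 3.67 s; v = g·t = 36.7 m/s.
Impact speed = 36.7 m/s

36.68 m/s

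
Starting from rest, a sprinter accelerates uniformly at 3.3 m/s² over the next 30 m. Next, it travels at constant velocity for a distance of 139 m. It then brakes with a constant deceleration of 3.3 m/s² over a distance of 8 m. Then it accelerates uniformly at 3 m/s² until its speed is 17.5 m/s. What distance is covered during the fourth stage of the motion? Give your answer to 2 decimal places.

Phase 1 (accelerating): v₀ = 0 m/s, a = 3.3 m/s².
v² = v₀² + 2aΔx = 0² + 2·3.3·30 = 198 → v = 14.1 m/s
t = (v − v₀)/a = (14.1 − 0)/3.3 = 4.26 s

Phase 2 (constant speed): v₀ = 14.1 m/s, a = 0 m/s².
Constant speed: t = d/v = 139/14.1 = 9.88 s

Phase 3 (decelerating): v₀ = 14.1 m/s, a = -3.3 m/s².
v² = v₀² + 2aΔx = 14.1² + 2·-3.3·8 = 145 → v = 12.0 m/s
t = (v − v₀)/a = (12.0 − 14.1)/-3.3 = 0.613 s

Phase 4 (accelerating): v₀ = 12.0 m/s, a = 3 m/s².
v = v₀ + at → t = (17.5 − 12.0) / 3 = 1.82 s
v² = v₀² + 2aΔx → Δx = (17.5² − 12.0²)/(2·3) = 26.8 m
Distance in phase 4 = 26.8 m

26.84 m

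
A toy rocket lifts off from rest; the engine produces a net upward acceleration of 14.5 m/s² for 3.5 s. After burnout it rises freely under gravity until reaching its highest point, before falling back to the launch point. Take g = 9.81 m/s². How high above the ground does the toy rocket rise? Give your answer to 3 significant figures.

Phase 1 (powered ascent): v₀ = 0 m/s, a = 14.5 m/s².
v = v₀ + at = 0 + (14.5)(3.5) = 50.8 m/s
Δx = v₀t + ½at² = 0·3.5 + 0.5·14.5·3.5² = 88.8 m

Phase 2 (coasting upward): v₀ = 50.8 m/s, a = -9.81 m/s².
v = v₀ + at → t = (0 − 50.8) / -9.81 = 5.17 s
v² = v₀² + 2aΔx → Δx = (0² − 50.8²)/(2·-9.81) = 131 m
Maximum height = 88.8 + 131 = 220 m

220 m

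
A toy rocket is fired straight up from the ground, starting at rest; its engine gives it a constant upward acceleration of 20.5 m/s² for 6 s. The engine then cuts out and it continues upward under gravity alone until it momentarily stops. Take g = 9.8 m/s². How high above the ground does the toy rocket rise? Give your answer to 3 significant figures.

1140 m

Phase 1 (powered ascent): v₀ = 0 m/s, a = 20.5 m/s².
v = v₀ + at = 0 + (20.5)(6) = 123 m/s
Δx = v₀t + ½at² = 0·6 + 0.5·20.5·6² = 369 m

Phase 2 (coasting upward): v₀ = 123 m/s, a = -9.8 m/s².
v = v₀ + at → t = (0 − 123) / -9.8 = 12.6 s
v² = v₀² + 2aΔx → Δx = (0² − 123²)/(2·-9.8) = 772 m
Maximum height = 369 + 772 = 1140 m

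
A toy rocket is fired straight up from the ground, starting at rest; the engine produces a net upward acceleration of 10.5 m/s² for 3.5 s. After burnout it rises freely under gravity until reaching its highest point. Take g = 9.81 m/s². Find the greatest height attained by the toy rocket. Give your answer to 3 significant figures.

133 m

Phase 1 (powered ascent): v₀ = 0 m/s, a = 10.5 m/s².
v = v₀ + at = 0 + (10.5)(3.5) = 36.8 m/s
Δx = v₀t + ½at² = 0·3.5 + 0.5·10.5·3.5² = 64.3 m

Phase 2 (coasting upward): v₀ = 36.8 m/s, a = -9.81 m/s².
v = v₀ + at → t = (0 − 36.8) / -9.81 = 3.75 s
v² = v₀² + 2aΔx → Δx = (0² − 36.8²)/(2·-9.81) = 68.8 m
Maximum height = 64.3 + 68.8 = 133 m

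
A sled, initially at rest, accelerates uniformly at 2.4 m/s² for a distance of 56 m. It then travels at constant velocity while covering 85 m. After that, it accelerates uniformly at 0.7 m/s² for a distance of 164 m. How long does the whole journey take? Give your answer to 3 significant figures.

Phase 1 (accelerating): v₀ = 0 m/s, a = 2.4 m/s².
v² = v₀² + 2aΔx = 0² + 2·2.4·56 = 269 → v = 16.4 m/s
t = (v − v₀)/a = (16.4 − 0)/2.4 = 6.83 s

Phase 2 (constant speed): v₀ = 16.4 m/s, a = 0 m/s².
Constant speed: t = d/v = 85/16.4 = 5.18 s

Phase 3 (accelerating): v₀ = 16.4 m/s, a = 0.7 m/s².
v² = v₀² + 2aΔx = 16.4² + 2·0.7·164 = 498 → v = 22.3 m/s
t = (v − v₀)/a = (22.3 − 16.4)/0.7 = 8.47 s
Total time = 6.83 + 5.18 + 8.47 = 20.5 s

20.5 s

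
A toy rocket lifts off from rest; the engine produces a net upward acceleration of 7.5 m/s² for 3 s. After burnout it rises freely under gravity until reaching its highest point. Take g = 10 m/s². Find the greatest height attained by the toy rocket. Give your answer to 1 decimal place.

59.1 m

Phase 1 (powered ascent): v₀ = 0 m/s, a = 7.5 m/s².
v = v₀ + at = 0 + (7.5)(3) = 22.5 m/s
Δx = v₀t + ½at² = 0·3 + 0.5·7.5·3² = 33.8 m

Phase 2 (coasting upward): v₀ = 22.5 m/s, a = -10 m/s².
v = v₀ + at → t = (0 − 22.5) / -10 = 2.25 s
v² = v₀² + 2aΔx → Δx = (0² − 22.5²)/(2·-10) = 25.3 m
Maximum height = 33.8 + 25.3 = 59.1 m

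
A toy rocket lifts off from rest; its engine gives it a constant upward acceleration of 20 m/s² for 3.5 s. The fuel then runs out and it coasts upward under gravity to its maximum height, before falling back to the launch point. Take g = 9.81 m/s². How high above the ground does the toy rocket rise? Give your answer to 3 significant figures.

372 m

Phase 1 (powered ascent): v₀ = 0 m/s, a = 20 m/s².
v = v₀ + at = 0 + (20)(3.5) = 70.0 m/s
Δx = v₀t + ½at² = 0·3.5 + 0.5·20·3.5² = 122 m

Phase 2 (coasting upward): v₀ = 70.0 m/s, a = -9.81 m/s².
v = v₀ + at → t = (0 − 70.0) / -9.81 = 7.14 s
v² = v₀² + 2aΔx → Δx = (0² − 70.0²)/(2·-9.81) = 250 m
Maximum height = 122 + 250 = 372 m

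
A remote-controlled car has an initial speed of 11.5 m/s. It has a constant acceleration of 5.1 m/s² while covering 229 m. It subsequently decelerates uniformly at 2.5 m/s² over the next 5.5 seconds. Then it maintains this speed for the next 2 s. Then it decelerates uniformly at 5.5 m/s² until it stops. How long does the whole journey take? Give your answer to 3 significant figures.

Phase 1 (accelerating): v₀ = 11.5 m/s, a = 5.1 m/s².
v² = v₀² + 2aΔx = 11.5² + 2·5.1·229 = 2470 → v = 49.7 m/s
t = (v − v₀)/a = (49.7 − 11.5)/5.1 = 7.49 s

Phase 2 (decelerating): v₀ = 49.7 m/s, a = -2.5 m/s².
v = v₀ + at = 49.7 + (-2.5)(5.5) = 35.9 m/s
Δx = v₀t + ½at² = 49.7·5.5 + 0.5·-2.5·5.5² = 235 m

Phase 3 (constant speed): v₀ = 35.9 m/s, a = 0 m/s².
v = v₀ + at = 35.9 + (0)(2) = 35.9 m/s
Δx = v₀t + ½at² = 35.9·2 + 0.5·0·2² = 71.9 m

Phase 4 (decelerating): v₀ = 35.9 m/s, a = -5.5 m/s².
v = v₀ + at → t = (0 − 35.9) / -5.5 = 6.53 s
v² = v₀² + 2aΔx → Δx = (0² − 35.9²)/(2·-5.5) = 117 m
Total time = 7.49 + 5.50 + 2.00 + 6.53 = 21.5 s

21.5 s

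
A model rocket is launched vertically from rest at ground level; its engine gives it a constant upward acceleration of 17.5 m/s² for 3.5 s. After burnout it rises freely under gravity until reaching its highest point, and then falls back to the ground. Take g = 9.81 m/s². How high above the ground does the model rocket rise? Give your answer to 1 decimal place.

298.4 m

Phase 1 (powered ascent): v₀ = 0 m/s, a = 17.5 m/s².
v = v₀ + at = 0 + (17.5)(3.5) = 61.2 m/s
Δx = v₀t + ½at² = 0·3.5 + 0.5·17.5·3.5² = 107 m

Phase 2 (coasting upward): v₀ = 61.2 m/s, a = -9.81 m/s².
v = v₀ + at → t = (0 − 61.2) / -9.81 = 6.24 s
v² = v₀² + 2aΔx → Δx = (0² − 61.2²)/(2·-9.81) = 191 m
Maximum height = 107 + 191 = 298 m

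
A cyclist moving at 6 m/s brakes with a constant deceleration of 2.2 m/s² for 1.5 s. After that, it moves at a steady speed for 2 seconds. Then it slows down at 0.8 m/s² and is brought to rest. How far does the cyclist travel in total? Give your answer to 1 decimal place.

Phase 1 (decelerating): v₀ = 6.00 m/s, a = -2.2 m/s².
v = v₀ + at = 6.00 + (-2.2)(1.5) = 2.70 m/s
Δx = v₀t + ½at² = 6.00·1.5 + 0.5·-2.2·1.5² = 6.53 m

Phase 2 (constant speed): v₀ = 2.70 m/s, a = 0 m/s².
v = v₀ + at = 2.70 + (0)(2) = 2.70 m/s
Δx = v₀t + ½at² = 2.70·2 + 0.5·0·2² = 5.40 m

Phase 3 (decelerating): v₀ = 2.70 m/s, a = -0.8 m/s².
v = v₀ + at → t = (0 − 2.70) / -0.8 = 3.37 s
v² = v₀² + 2aΔx → Δx = (0² − 2.70²)/(2·-0.8) = 4.56 m
Total distance = 6.53 + 5.40 + 4.56 = 16.5 m

16.5 m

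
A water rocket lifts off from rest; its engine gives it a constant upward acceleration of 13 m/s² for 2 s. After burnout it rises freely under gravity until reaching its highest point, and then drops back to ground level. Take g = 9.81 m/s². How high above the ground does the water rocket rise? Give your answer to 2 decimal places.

60.45 m

Phase 1 (powered ascent): v₀ = 0 m/s, a = 13 m/s².
v = v₀ + at = 0 + (13)(2) = 26.0 m/s
Δx = v₀t + ½at² = 0·2 + 0.5·13·2² = 26.0 m

Phase 2 (coasting upward): v₀ = 26.0 m/s, a = -9.81 m/s².
v = v₀ + at → t = (0 − 26.0) / -9.81 = 2.65 s
v² = v₀² + 2aΔx → Δx = (0² − 26.0²)/(2·-9.81) = 34.5 m
Maximum height = 26.0 + 34.5 = 60.5 m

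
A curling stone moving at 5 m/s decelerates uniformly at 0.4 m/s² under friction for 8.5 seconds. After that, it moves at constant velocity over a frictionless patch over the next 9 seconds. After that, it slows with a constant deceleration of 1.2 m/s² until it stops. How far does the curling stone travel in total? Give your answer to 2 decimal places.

43.52 m

Phase 1 (decelerating): v₀ = 5.00 m/s, a = -0.4 m/s².
v = v₀ + at = 5.00 + (-0.4)(8.5) = 1.60 m/s
Δx = v₀t + ½at² = 5.00·8.5 + 0.5·-0.4·8.5² = 28.0 m

Phase 2 (constant speed): v₀ = 1.60 m/s, a = 0 m/s².
v = v₀ + at = 1.60 + (0)(9) = 1.60 m/s
Δx = v₀t + ½at² = 1.60·9 + 0.5·0·9² = 14.4 m

Phase 3 (decelerating): v₀ = 1.60 m/s, a = -1.2 m/s².
v = v₀ + at → t = (0 − 1.60) / -1.2 = 1.33 s
v² = v₀² + 2aΔx → Δx = (0² − 1.60²)/(2·-1.2) = 1.07 m
Total distance = 28.0 + 14.4 + 1.07 = 43.5 m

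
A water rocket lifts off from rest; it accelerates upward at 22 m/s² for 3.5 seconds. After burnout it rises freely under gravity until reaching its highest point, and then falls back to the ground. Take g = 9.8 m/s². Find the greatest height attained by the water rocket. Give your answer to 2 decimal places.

437.25 m

Phase 1 (powered ascent): v₀ = 0 m/s, a = 22 m/s².
v = v₀ + at = 0 + (22)(3.5) = 77.0 m/s
Δx = v₀t + ½at² = 0·3.5 + 0.5·22·3.5² = 135 m

Phase 2 (coasting upward): v₀ = 77.0 m/s, a = -9.8 m/s².
v = v₀ + at → t = (0 − 77.0) / -9.8 = 7.86 s
v² = v₀² + 2aΔx → Δx = (0² − 77.0²)/(2·-9.8) = 302 m
Maximum height = 135 + 302 = 437 m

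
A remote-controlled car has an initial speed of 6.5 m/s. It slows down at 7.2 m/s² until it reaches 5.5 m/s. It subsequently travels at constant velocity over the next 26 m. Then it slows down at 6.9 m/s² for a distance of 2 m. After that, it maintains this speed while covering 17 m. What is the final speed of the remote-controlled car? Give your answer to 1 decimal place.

1.6 m/s

Phase 1 (decelerating): v₀ = 6.50 m/s, a = -7.2 m/s².
v = v₀ + at → t = (5.5 − 6.50) / -7.2 = 0.139 s
v² = v₀² + 2aΔx → Δx = (5.5² − 6.50²)/(2·-7.2) = 0.833 m

Phase 2 (constant speed): v₀ = 5.50 m/s, a = 0 m/s².
Constant speed: t = d/v = 26/5.50 = 4.73 s

Phase 3 (decelerating): v₀ = 5.50 m/s, a = -6.9 m/s².
v² = v₀² + 2aΔx = 5.50² + 2·-6.9·2 = 2.65 → v = 1.63 m/s
t = (v − v₀)/a = (1.63 − 5.50)/-6.9 = 0.561 s

Phase 4 (constant speed): v₀ = 1.63 m/s, a = 0 m/s².
Constant speed: t = d/v = 17/1.63 = 10.4 s
Final speed = 1.63 m/s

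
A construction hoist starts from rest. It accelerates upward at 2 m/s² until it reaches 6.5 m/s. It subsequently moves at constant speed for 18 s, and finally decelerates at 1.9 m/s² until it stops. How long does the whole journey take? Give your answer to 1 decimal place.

Phase 1 (accelerating): v₀ = 0 m/s, a = 2 m/s².
v = v₀ + at → t = (6.5 − 0) / 2 = 3.25 s
v² = v₀² + 2aΔx → Δx = (6.5² − 0²)/(2·2) = 10.6 m

Phase 2 (constant speed): v₀ = 6.50 m/s, a = 0 m/s².
v = v₀ + at = 6.50 + (0)(18) = 6.50 m/s
Δx = v₀t + ½at² = 6.50·18 + 0.5·0·18² = 117 m

Phase 3 (decelerating): v₀ = 6.50 m/s, a = -1.9 m/s².
v = v₀ + at → t = (0 − 6.50) / -1.9 = 3.42 s
v² = v₀² + 2aΔx → Δx = (0² − 6.50²)/(2·-1.9) = 11.1 m
Total time = 3.25 + 18.0 + 3.42 = 24.7 s

24.7 s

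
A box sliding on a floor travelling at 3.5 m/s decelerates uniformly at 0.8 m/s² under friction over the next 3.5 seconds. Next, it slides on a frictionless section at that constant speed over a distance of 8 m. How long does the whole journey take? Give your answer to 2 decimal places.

Phase 1 (decelerating): v₀ = 3.50 m/s, a = -0.8 m/s².
v = v₀ + at = 3.50 + (-0.8)(3.5) = 0.700 m/s
Δx = v₀t + ½at² = 3.50·3.5 + 0.5·-0.8·3.5² = 7.35 m

Phase 2 (constant speed): v₀ = 0.700 m/s, a = 0 m/s².
Constant speed: t = d/v = 8/0.700 = 11.4 s
Total time = 3.50 + 11.4 = 14.9 s

14.93 s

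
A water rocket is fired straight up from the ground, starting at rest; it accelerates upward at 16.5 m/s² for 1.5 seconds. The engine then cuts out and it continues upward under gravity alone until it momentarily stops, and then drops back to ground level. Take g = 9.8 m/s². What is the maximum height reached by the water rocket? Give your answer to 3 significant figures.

49.8 m

Phase 1 (powered ascent): v₀ = 0 m/s, a = 16.5 m/s².
v = v₀ + at = 0 + (16.5)(1.5) = 24.8 m/s
Δx = v₀t + ½at² = 0·1.5 + 0.5·16.5·1.5² = 18.6 m

Phase 2 (coasting upward): v₀ = 24.8 m/s, a = -9.8 m/s².
v = v₀ + at → t = (0 − 24.8) / -9.8 = 2.53 s
v² = v₀² + 2aΔx → Δx = (0² − 24.8²)/(2·-9.8) = 31.3 m
Maximum height = 18.6 + 31.3 = 49.8 m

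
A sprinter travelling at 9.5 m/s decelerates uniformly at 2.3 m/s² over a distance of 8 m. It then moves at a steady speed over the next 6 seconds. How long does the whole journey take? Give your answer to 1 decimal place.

7.0 s

Phase 1 (decelerating): v₀ = 9.50 m/s, a = -2.3 m/s².
v² = v₀² + 2aΔx = 9.50² + 2·-2.3·8 = 53.5 → v = 7.31 m/s
t = (v − v₀)/a = (7.31 − 9.50)/-2.3 = 0.952 s

Phase 2 (constant speed): v₀ = 7.31 m/s, a = 0 m/s².
v = v₀ + at = 7.31 + (0)(6) = 7.31 m/s
Δx = v₀t + ½at² = 7.31·6 + 0.5·0·6² = 43.9 m
Total time = 0.952 + 6.00 = 6.95 s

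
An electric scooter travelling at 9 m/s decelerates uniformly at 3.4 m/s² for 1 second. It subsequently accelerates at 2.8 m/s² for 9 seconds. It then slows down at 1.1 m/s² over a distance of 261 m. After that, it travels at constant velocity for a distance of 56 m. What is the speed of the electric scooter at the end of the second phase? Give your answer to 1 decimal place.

30.8 m/s

Phase 1 (decelerating): v₀ = 9.00 m/s, a = -3.4 m/s².
v = v₀ + at = 9.00 + (-3.4)(1) = 5.60 m/s
Δx = v₀t + ½at² = 9.00·1 + 0.5·-3.4·1² = 7.30 m

Phase 2 (accelerating): v₀ = 5.60 m/s, a = 2.8 m/s².
v = v₀ + at = 5.60 + (2.8)(9) = 30.8 m/s
Δx = v₀t + ½at² = 5.60·9 + 0.5·2.8·9² = 164 m
Speed at end of phase 2 = 30.8 m/s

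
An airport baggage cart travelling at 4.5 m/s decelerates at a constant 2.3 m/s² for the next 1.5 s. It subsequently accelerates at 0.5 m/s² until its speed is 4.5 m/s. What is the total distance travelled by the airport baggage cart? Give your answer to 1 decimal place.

23.3 m

Phase 1 (decelerating): v₀ = 4.50 m/s, a = -2.3 m/s².
v = v₀ + at = 4.50 + (-2.3)(1.5) = 1.05 m/s
Δx = v₀t + ½at² = 4.50·1.5 + 0.5·-2.3·1.5² = 4.16 m

Phase 2 (accelerating): v₀ = 1.05 m/s, a = 0.5 m/s².
v = v₀ + at → t = (4.5 − 1.05) / 0.5 = 6.90 s
v² = v₀² + 2aΔx → Δx = (4.5² − 1.05²)/(2·0.5) = 19.1 m
Total distance = 4.16 + 19.1 = 23.3 m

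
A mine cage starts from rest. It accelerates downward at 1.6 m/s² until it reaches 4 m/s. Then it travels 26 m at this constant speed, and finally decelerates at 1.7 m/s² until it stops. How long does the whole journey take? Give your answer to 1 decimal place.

Phase 1 (accelerating): v₀ = 0 m/s, a = 1.6 m/s².
v = v₀ + at → t = (4 − 0) / 1.6 = 2.50 s
v² = v₀² + 2aΔx → Δx = (4² − 0²)/(2·1.6) = 5.00 m

Phase 2 (constant speed): v₀ = 4.00 m/s, a = 0 m/s².
Constant speed: t = d/v = 26/4.00 = 6.50 s

Phase 3 (decelerating): v₀ = 4.00 m/s, a = -1.7 m/s².
v = v₀ + at → t = (0 − 4.00) / -1.7 = 2.35 s
v² = v₀² + 2aΔx → Δx = (0² − 4.00²)/(2·-1.7) = 4.71 m
Total time = 2.50 + 6.50 + 2.35 = 11.4 s

11.4 s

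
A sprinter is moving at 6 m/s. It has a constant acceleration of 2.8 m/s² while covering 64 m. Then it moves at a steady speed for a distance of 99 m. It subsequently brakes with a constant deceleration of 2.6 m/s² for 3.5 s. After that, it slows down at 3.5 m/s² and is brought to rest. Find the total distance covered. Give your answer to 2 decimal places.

233.12 m

Phase 1 (accelerating): v₀ = 6.00 m/s, a = 2.8 m/s².
v² = v₀² + 2aΔx = 6.00² + 2·2.8·64 = 394 → v = 19.9 m/s
t = (v − v₀)/a = (19.9 − 6.00)/2.8 = 4.95 s

Phase 2 (constant speed): v₀ = 19.9 m/s, a = 0 m/s².
Constant speed: t = d/v = 99/19.9 = 4.99 s

Phase 3 (decelerating): v₀ = 19.9 m/s, a = -2.6 m/s².
v = v₀ + at = 19.9 + (-2.6)(3.5) = 10.8 m/s
Δx = v₀t + ½at² = 19.9·3.5 + 0.5·-2.6·3.5² = 53.6 m

Phase 4 (decelerating): v₀ = 10.8 m/s, a = -3.5 m/s².
v = v₀ + at → t = (0 − 10.8) / -3.5 = 3.07 s
v² = v₀² + 2aΔx → Δx = (0² − 10.8²)/(2·-3.5) = 16.5 m
Total distance = 64.0 + 99.0 + 53.6 + 16.5 = 233 m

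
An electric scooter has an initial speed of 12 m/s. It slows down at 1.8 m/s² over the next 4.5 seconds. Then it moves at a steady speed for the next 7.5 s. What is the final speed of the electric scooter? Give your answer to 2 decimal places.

3.90 m/s

Phase 1 (decelerating): v₀ = 12.0 m/s, a = -1.8 m/s².
v = v₀ + at = 12.0 + (-1.8)(4.5) = 3.90 m/s
Δx = v₀t + ½at² = 12.0·4.5 + 0.5·-1.8·4.5² = 35.8 m

Phase 2 (constant speed): v₀ = 3.90 m/s, a = 0 m/s².
v = v₀ + at = 3.90 + (0)(7.5) = 3.90 m/s
Δx = v₀t + ½at² = 3.90·7.5 + 0.5·0·7.5² = 29.3 m
Final speed = 3.90 m/s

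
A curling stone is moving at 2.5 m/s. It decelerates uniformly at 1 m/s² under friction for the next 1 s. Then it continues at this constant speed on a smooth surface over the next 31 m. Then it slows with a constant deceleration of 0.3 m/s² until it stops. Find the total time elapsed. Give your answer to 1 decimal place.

26.7 s

Phase 1 (decelerating): v₀ = 2.50 m/s, a = -1 m/s².
v = v₀ + at = 2.50 + (-1)(1) = 1.50 m/s
Δx = v₀t + ½at² = 2.50·1 + 0.5·-1·1² = 2.00 m

Phase 2 (constant speed): v₀ = 1.50 m/s, a = 0 m/s².
Constant speed: t = d/v = 31/1.50 = 20.7 s

Phase 3 (decelerating): v₀ = 1.50 m/s, a = -0.3 m/s².
v = v₀ + at → t = (0 − 1.50) / -0.3 = 5.00 s
v² = v₀² + 2aΔx → Δx = (0² − 1.50²)/(2·-0.3) = 3.75 m
Total time = 1.00 + 20.7 + 5.00 = 26.7 s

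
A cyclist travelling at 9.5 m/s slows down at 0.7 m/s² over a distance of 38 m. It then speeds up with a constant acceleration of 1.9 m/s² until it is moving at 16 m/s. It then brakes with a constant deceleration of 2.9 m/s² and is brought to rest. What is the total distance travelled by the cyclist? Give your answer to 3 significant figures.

140 m

Phase 1 (decelerating): v₀ = 9.50 m/s, a = -0.7 m/s².
v² = v₀² + 2aΔx = 9.50² + 2·-0.7·38 = 37.1 → v = 6.09 m/s
t = (v − v₀)/a = (6.09 − 9.50)/-0.7 = 4.88 s

Phase 2 (accelerating): v₀ = 6.09 m/s, a = 1.9 m/s².
v = v₀ + at → t = (16 − 6.09) / 1.9 = 5.22 s
v² = v₀² + 2aΔx → Δx = (16² − 6.09²)/(2·1.9) = 57.6 m

Phase 3 (decelerating): v₀ = 16.0 m/s, a = -2.9 m/s².
v = v₀ + at → t = (0 − 16.0) / -2.9 = 5.52 s
v² = v₀² + 2aΔx → Δx = (0² − 16.0²)/(2·-2.9) = 44.1 m
Total distance = 38.0 + 57.6 + 44.1 = 140 m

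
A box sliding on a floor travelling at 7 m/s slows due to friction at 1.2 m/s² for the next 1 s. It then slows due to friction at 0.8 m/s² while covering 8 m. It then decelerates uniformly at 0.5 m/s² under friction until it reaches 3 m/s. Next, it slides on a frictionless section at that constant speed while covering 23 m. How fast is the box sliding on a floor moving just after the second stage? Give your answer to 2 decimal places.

4.57 m/s

Phase 1 (decelerating): v₀ = 7.00 m/s, a = -1.2 m/s².
v = v₀ + at = 7.00 + (-1.2)(1) = 5.80 m/s
Δx = v₀t + ½at² = 7.00·1 + 0.5·-1.2·1² = 6.40 m

Phase 2 (decelerating): v₀ = 5.80 m/s, a = -0.8 m/s².
v² = v₀² + 2aΔx = 5.80² + 2·-0.8·8 = 20.8 → v = 4.57 m/s
t = (v − v₀)/a = (4.57 − 5.80)/-0.8 = 1.54 s
Speed at end of phase 2 = 4.57 m/s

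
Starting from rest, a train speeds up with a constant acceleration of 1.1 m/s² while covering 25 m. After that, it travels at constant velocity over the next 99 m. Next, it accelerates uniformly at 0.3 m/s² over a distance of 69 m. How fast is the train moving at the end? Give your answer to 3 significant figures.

Phase 1 (accelerating): v₀ = 0 m/s, a = 1.1 m/s².
v² = v₀² + 2aΔx = 0² + 2·1.1·25 = 55.0 → v = 7.42 m/s
t = (v − v₀)/a = (7.42 − 0)/1.1 = 6.74 s

Phase 2 (constant speed): v₀ = 7.42 m/s, a = 0 m/s².
Constant speed: t = d/v = 99/7.42 = 13.3 s

Phase 3 (accelerating): v₀ = 7.42 m/s, a = 0.3 m/s².
v² = v₀² + 2aΔx = 7.42² + 2·0.3·69 = 96.4 → v = 9.82 m/s
t = (v − v₀)/a = (9.82 − 7.42)/0.3 = 8.01 s
Final speed = 9.82 m/s

9.82 m/s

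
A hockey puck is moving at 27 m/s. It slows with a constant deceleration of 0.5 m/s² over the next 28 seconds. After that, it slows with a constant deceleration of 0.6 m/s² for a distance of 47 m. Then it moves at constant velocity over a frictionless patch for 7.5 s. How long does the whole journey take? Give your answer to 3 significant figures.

39.5 s

Phase 1 (decelerating): v₀ = 27.0 m/s, a = -0.5 m/s².
v = v₀ + at = 27.0 + (-0.5)(28) = 13.0 m/s
Δx = v₀t + ½at² = 27.0·28 + 0.5·-0.5·28² = 560 m

Phase 2 (decelerating): v₀ = 13.0 m/s, a = -0.6 m/s².
v² = v₀² + 2aΔx = 13.0² + 2·-0.6·47 = 113 → v = 10.6 m/s
t = (v − v₀)/a = (10.6 − 13.0)/-0.6 = 3.98 s

Phase 3 (constant speed): v₀ = 10.6 m/s, a = 0 m/s².
v = v₀ + at = 10.6 + (0)(7.5) = 10.6 m/s
Δx = v₀t + ½at² = 10.6·7.5 + 0.5·0·7.5² = 79.6 m
Total time = 28.0 + 3.98 + 7.50 = 39.5 s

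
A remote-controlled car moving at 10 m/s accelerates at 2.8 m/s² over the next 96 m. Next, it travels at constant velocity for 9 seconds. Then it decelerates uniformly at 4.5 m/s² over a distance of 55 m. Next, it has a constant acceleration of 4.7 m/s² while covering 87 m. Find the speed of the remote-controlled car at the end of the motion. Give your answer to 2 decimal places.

30.99 m/s

Phase 1 (accelerating): v₀ = 10.0 m/s, a = 2.8 m/s².
v² = v₀² + 2aΔx = 10.0² + 2·2.8·96 = 638 → v = 25.3 m/s
t = (v − v₀)/a = (25.3 − 10.0)/2.8 = 5.45 s

Phase 2 (constant speed): v₀ = 25.3 m/s, a = 0 m/s².
v = v₀ + at = 25.3 + (0)(9) = 25.3 m/s
Δx = v₀t + ½at² = 25.3·9 + 0.5·0·9² = 227 m

Phase 3 (decelerating): v₀ = 25.3 m/s, a = -4.5 m/s².
v² = v₀² + 2aΔx = 25.3² + 2·-4.5·55 = 143 → v = 11.9 m/s
t = (v − v₀)/a = (11.9 − 25.3)/-4.5 = 2.96 s

Phase 4 (accelerating): v₀ = 11.9 m/s, a = 4.7 m/s².
v² = v₀² + 2aΔx = 11.9² + 2·4.7·87 = 960 → v = 31.0 m/s
t = (v − v₀)/a = (31.0 − 11.9)/4.7 = 4.05 s
Final speed = 31.0 m/s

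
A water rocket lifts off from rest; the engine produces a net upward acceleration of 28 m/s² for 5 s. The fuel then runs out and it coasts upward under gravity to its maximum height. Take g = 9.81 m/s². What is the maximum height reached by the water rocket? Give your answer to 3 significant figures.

1350 m

Phase 1 (powered ascent): v₀ = 0 m/s, a = 28 m/s².
v = v₀ + at = 0 + (28)(5) = 140 m/s
Δx = v₀t + ½at² = 0·5 + 0.5·28·5² = 350 m

Phase 2 (coasting upward): v₀ = 140 m/s, a = -9.81 m/s².
v = v₀ + at → t = (0 − 140) / -9.81 = 14.3 s
v² = v₀² + 2aΔx → Δx = (0² − 140²)/(2·-9.81) = 999 m
Maximum height = 350 + 999 = 1350 m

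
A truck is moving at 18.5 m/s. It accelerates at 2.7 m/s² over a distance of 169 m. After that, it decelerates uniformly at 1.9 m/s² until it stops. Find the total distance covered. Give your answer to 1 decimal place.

Phase 1 (accelerating): v₀ = 18.5 m/s, a = 2.7 m/s².
v² = v₀² + 2aΔx = 18.5² + 2·2.7·169 = 1250 → v = 35.4 m/s
t = (v − v₀)/a = (35.4 − 18.5)/2.7 = 6.27 s

Phase 2 (decelerating): v₀ = 35.4 m/s, a = -1.9 m/s².
v = v₀ + at → t = (0 − 35.4) / -1.9 = 18.6 s
v² = v₀² + 2aΔx → Δx = (0² − 35.4²)/(2·-1.9) = 330 m
Total distance = 169 + 330 = 499 m

499.2 m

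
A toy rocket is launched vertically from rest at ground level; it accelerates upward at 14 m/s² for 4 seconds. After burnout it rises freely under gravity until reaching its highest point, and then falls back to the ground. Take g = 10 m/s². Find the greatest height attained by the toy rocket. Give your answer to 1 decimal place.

Phase 1 (powered ascent): v₀ = 0 m/s, a = 14 m/s².
v = v₀ + at = 0 + (14)(4) = 56.0 m/s
Δx = v₀t + ½at² = 0·4 + 0.5·14·4² = 112 m

Phase 2 (coasting upward): v₀ = 56.0 m/s, a = -10 m/s².
v = v₀ + at → t = (0 − 56.0) / -10 = 5.60 s
v² = v₀² + 2aΔx → Δx = (0² − 56.0²)/(2·-10) = 157 m
Maximum height = 112 + 157 = 269 m

268.8 m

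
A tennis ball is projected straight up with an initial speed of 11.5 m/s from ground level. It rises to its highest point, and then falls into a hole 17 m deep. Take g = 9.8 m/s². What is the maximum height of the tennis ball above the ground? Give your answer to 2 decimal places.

6.75 m

Phase 1 (rising): v₀ = 11.5 m/s, a = -9.8 m/s².
v = v₀ + at → t = (0 − 11.5) / -9.8 = 1.17 s
v² = v₀² + 2aΔx → Δx = (0² − 11.5²)/(2·-9.8) = 6.75 m
Maximum height = 6.75 m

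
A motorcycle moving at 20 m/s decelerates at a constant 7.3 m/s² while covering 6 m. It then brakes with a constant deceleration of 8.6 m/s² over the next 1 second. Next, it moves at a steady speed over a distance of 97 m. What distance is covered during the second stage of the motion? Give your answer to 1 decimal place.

13.4 m

Phase 1 (decelerating): v₀ = 20.0 m/s, a = -7.3 m/s².
v² = v₀² + 2aΔx = 20.0² + 2·-7.3·6 = 312 → v = 17.7 m/s
t = (v − v₀)/a = (17.7 − 20.0)/-7.3 = 0.319 s

Phase 2 (decelerating): v₀ = 17.7 m/s, a = -8.6 m/s².
v = v₀ + at = 17.7 + (-8.6)(1) = 9.07 m/s
Δx = v₀t + ½at² = 17.7·1 + 0.5·-8.6·1² = 13.4 m
Distance in phase 2 = 13.4 m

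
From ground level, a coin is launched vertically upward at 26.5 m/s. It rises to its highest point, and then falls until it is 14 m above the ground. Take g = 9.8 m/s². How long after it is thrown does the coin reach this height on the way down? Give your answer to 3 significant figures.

Phase 1 (rising): v₀ = 26.5 m/s, a = -9.8 m/s².
v = v₀ + at → t = (0 − 26.5) / -9.8 = 2.70 s
v² = v₀² + 2aΔx → Δx = (0² − 26.5²)/(2·-9.8) = 35.8 m

Phase 2 (falling): v₀ = 0 m/s, a = -9.8 m/s².
Falls 21.8 m from rest: t = √(2·21.8/9.8) = 2.11 s; v = g·t = 20.7 m/s.
Total time = 2.70 + 2.11 = 4.81 s

4.81 s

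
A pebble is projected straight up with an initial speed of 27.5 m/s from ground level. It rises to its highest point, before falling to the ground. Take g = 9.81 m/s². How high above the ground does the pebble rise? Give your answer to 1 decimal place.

Phase 1 (rising): v₀ = 27.5 m/s, a = -9.81 m/s².
v = v₀ + at → t = (0 − 27.5) / -9.81 = 2.80 s
v² = v₀² + 2aΔx → Δx = (0² − 27.5²)/(2·-9.81) = 38.5 m
Maximum height = 38.5 m

38.5 m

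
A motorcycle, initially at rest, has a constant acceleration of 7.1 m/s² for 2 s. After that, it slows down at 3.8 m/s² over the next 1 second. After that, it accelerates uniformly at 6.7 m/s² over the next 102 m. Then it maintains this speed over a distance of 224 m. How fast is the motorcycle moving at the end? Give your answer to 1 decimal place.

38.4 m/s

Phase 1 (accelerating): v₀ = 0 m/s, a = 7.1 m/s².
v = v₀ + at = 0 + (7.1)(2) = 14.2 m/s
Δx = v₀t + ½at² = 0·2 + 0.5·7.1·2² = 14.2 m

Phase 2 (decelerating): v₀ = 14.2 m/s, a = -3.8 m/s².
v = v₀ + at = 14.2 + (-3.8)(1) = 10.4 m/s
Δx = v₀t + ½at² = 14.2·1 + 0.5·-3.8·1² = 12.3 m

Phase 3 (accelerating): v₀ = 10.4 m/s, a = 6.7 m/s².
v² = v₀² + 2aΔx = 10.4² + 2·6.7·102 = 1470 → v = 38.4 m/s
t = (v − v₀)/a = (38.4 − 10.4)/6.7 = 4.18 s

Phase 4 (constant speed): v₀ = 38.4 m/s, a = 0 m/s².
Constant speed: t = d/v = 224/38.4 = 5.83 s
Final speed = 38.4 m/s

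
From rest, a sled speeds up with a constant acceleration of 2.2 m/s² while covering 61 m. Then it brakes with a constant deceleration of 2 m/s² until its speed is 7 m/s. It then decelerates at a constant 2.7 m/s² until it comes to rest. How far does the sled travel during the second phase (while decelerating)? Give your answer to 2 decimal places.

54.85 m

Phase 1 (accelerating): v₀ = 0 m/s, a = 2.2 m/s².
v² = v₀² + 2aΔx = 0² + 2·2.2·61 = 268 → v = 16.4 m/s
t = (v − v₀)/a = (16.4 − 0)/2.2 = 7.45 s

Phase 2 (decelerating): v₀ = 16.4 m/s, a = -2 m/s².
v = v₀ + at → t = (7 − 16.4) / -2 = 4.69 s
v² = v₀² + 2aΔx → Δx = (7² − 16.4²)/(2·-2) = 54.9 m
Distance in phase 2 = 54.9 m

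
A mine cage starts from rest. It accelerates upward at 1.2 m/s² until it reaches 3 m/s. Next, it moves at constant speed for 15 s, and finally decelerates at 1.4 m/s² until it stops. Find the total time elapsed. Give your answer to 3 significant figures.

Phase 1 (accelerating): v₀ = 0 m/s, a = 1.2 m/s².
v = v₀ + at → t = (3 − 0) / 1.2 = 2.50 s
v² = v₀² + 2aΔx → Δx = (3² − 0²)/(2·1.2) = 3.75 m

Phase 2 (constant speed): v₀ = 3.00 m/s, a = 0 m/s².
v = v₀ + at = 3.00 + (0)(15) = 3.00 m/s
Δx = v₀t + ½at² = 3.00·15 + 0.5·0·15² = 45.0 m

Phase 3 (decelerating): v₀ = 3.00 m/s, a = -1.4 m/s².
v = v₀ + at → t = (0 − 3.00) / -1.4 = 2.14 s
v² = v₀² + 2aΔx → Δx = (0² − 3.00²)/(2·-1.4) = 3.21 m
Total time = 2.50 + 15.0 + 2.14 = 19.6 s

19.6 s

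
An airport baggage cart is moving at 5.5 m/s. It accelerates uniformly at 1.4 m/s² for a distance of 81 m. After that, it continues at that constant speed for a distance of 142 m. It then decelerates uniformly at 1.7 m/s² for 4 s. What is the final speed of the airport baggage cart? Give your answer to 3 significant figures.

9.23 m/s

Phase 1 (accelerating): v₀ = 5.50 m/s, a = 1.4 m/s².
v² = v₀² + 2aΔx = 5.50² + 2·1.4·81 = 257 → v = 16.0 m/s
t = (v − v₀)/a = (16.0 − 5.50)/1.4 = 7.52 s

Phase 2 (constant speed): v₀ = 16.0 m/s, a = 0 m/s².
Constant speed: t = d/v = 142/16.0 = 8.86 s

Phase 3 (decelerating): v₀ = 16.0 m/s, a = -1.7 m/s².
v = v₀ + at = 16.0 + (-1.7)(4) = 9.23 m/s
Δx = v₀t + ½at² = 16.0·4 + 0.5·-1.7·4² = 50.5 m
Final speed = 9.23 m/s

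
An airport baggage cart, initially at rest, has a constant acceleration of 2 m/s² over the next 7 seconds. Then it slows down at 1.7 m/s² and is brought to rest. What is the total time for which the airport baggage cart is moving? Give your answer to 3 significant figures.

Phase 1 (accelerating): v₀ = 0 m/s, a = 2 m/s².
v = v₀ + at = 0 + (2)(7) = 14.0 m/s
Δx = v₀t + ½at² = 0·7 + 0.5·2·7² = 49.0 m

Phase 2 (decelerating): v₀ = 14.0 m/s, a = -1.7 m/s².
v = v₀ + at → t = (0 − 14.0) / -1.7 = 8.24 s
v² = v₀² + 2aΔx → Δx = (0² − 14.0²)/(2·-1.7) = 57.6 m
Total time = 7.00 + 8.24 = 15.2 s

15.2 s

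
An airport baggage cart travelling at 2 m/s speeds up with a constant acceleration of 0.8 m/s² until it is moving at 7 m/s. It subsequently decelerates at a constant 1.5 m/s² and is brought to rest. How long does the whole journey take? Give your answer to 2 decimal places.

Phase 1 (accelerating): v₀ = 2.00 m/s, a = 0.8 m/s².
v = v₀ + at → t = (7 − 2.00) / 0.8 = 6.25 s
v² = v₀² + 2aΔx → Δx = (7² − 2.00²)/(2·0.8) = 28.1 m

Phase 2 (decelerating): v₀ = 7.00 m/s, a = -1.5 m/s².
v = v₀ + at → t = (0 − 7.00) / -1.5 = 4.67 s
v² = v₀² + 2aΔx → Δx = (0² − 7.00²)/(2·-1.5) = 16.3 m
Total time = 6.25 + 4.67 = 10.9 s

10.92 s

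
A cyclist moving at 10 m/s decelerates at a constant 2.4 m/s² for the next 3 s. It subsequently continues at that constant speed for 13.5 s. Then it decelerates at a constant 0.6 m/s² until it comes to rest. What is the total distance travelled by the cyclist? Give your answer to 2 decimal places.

63.53 m

Phase 1 (decelerating): v₀ = 10.0 m/s, a = -2.4 m/s².
v = v₀ + at = 10.0 + (-2.4)(3) = 2.80 m/s
Δx = v₀t + ½at² = 10.0·3 + 0.5·-2.4·3² = 19.2 m

Phase 2 (constant speed): v₀ = 2.80 m/s, a = 0 m/s².
v = v₀ + at = 2.80 + (0)(13.5) = 2.80 m/s
Δx = v₀t + ½at² = 2.80·13.5 + 0.5·0·13.5² = 37.8 m

Phase 3 (decelerating): v₀ = 2.80 m/s, a = -0.6 m/s².
v = v₀ + at → t = (0 − 2.80) / -0.6 = 4.67 s
v² = v₀² + 2aΔx → Δx = (0² − 2.80²)/(2·-0.6) = 6.53 m
Total distance = 19.2 + 37.8 + 6.53 = 63.5 m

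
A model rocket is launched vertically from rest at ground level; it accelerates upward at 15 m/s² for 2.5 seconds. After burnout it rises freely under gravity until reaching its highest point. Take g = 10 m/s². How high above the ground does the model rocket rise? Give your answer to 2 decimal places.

117.19 m

Phase 1 (powered ascent): v₀ = 0 m/s, a = 15 m/s².
v = v₀ + at = 0 + (15)(2.5) = 37.5 m/s
Δx = v₀t + ½at² = 0·2.5 + 0.5·15·2.5² = 46.9 m

Phase 2 (coasting upward): v₀ = 37.5 m/s, a = -10 m/s².
v = v₀ + at → t = (0 − 37.5) / -10 = 3.75 s
v² = v₀² + 2aΔx → Δx = (0² − 37.5²)/(2·-10) = 70.3 m
Maximum height = 46.9 + 70.3 = 117 m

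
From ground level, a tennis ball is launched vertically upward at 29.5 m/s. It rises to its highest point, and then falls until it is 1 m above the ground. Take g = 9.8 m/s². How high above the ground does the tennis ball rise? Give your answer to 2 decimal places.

Phase 1 (rising): v₀ = 29.5 m/s, a = -9.8 m/s².
v = v₀ + at → t = (0 − 29.5) / -9.8 = 3.01 s
v² = v₀² + 2aΔx → Δx = (0² − 29.5²)/(2·-9.8) = 44.4 m
Maximum height = 44.4 m

44.40 m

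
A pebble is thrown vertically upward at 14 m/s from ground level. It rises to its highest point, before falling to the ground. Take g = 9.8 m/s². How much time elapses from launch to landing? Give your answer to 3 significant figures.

2.86 s

Phase 1 (rising): v₀ = 14.0 m/s, a = -9.8 m/s².
v = v₀ + at → t = (0 − 14.0) / -9.8 = 1.43 s
v² = v₀² + 2aΔx → Δx = (0² − 14.0²)/(2·-9.8) = 10.0 m

Phase 2 (falling): v₀ = 0 m/s, a = -9.8 m/s².
Falls 10.0 m from rest: t = √(2·10.0/9.8) = 1.43 s; v = g·t = 14.0 m/s.
Total time = 1.43 + 1.43 = 2.86 s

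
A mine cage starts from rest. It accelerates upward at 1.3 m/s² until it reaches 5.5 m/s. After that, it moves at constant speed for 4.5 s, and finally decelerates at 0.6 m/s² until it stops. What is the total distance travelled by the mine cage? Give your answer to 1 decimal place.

Phase 1 (accelerating): v₀ = 0 m/s, a = 1.3 m/s².
v = v₀ + at → t = (5.5 − 0) / 1.3 = 4.23 s
v² = v₀² + 2aΔx → Δx = (5.5² − 0²)/(2·1.3) = 11.6 m

Phase 2 (constant speed): v₀ = 5.50 m/s, a = 0 m/s².
v = v₀ + at = 5.50 + (0)(4.5) = 5.50 m/s
Δx = v₀t + ½at² = 5.50·4.5 + 0.5·0·4.5² = 24.8 m

Phase 3 (decelerating): v₀ = 5.50 m/s, a = -0.6 m/s².
v = v₀ + at → t = (0 − 5.50) / -0.6 = 9.17 s
v² = v₀² + 2aΔx → Δx = (0² − 5.50²)/(2·-0.6) = 25.2 m
Total distance = 11.6 + 24.8 + 25.2 = 61.6 m

61.6 m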